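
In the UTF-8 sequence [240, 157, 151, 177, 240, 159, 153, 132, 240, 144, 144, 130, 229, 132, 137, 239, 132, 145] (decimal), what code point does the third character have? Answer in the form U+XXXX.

Offset 0: leading byte 0xF0 = 11110000 → 4-byte char #1 = F0 9D 97 B1.
Offset 4: leading byte 0xF0 = 11110000 → 4-byte char #2 = F0 9F 99 84.
Offset 8: leading byte 0xF0 = 11110000 → 4-byte char #3 = F0 90 90 82.
Leading byte 0xF0 = 11110000 matches 11110xxx → 4-byte sequence.
Byte 1: 0xF0 = 11110000, payload 000 (3 bits).
Byte 2: 0x90 = 10010000 (10xxxxxx ✓), payload 010000.
Byte 3: 0x90 = 10010000 (10xxxxxx ✓), payload 010000.
Byte 4: 0x82 = 10000010 (10xxxxxx ✓), payload 000010.
Concatenate: 000010000010000000010 = 0x10402 (21 bits → U+10402).

U+10402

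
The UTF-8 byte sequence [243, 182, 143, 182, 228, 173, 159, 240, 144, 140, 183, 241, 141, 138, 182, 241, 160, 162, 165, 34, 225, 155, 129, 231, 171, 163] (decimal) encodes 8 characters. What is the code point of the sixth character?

U+0022

Offset 0: leading byte 0xF3 = 11110011 → 4-byte char #1 = F3 B6 8F B6.
Offset 4: leading byte 0xE4 = 11100100 → 3-byte char #2 = E4 AD 9F.
Offset 7: leading byte 0xF0 = 11110000 → 4-byte char #3 = F0 90 8C B7.
Offset 11: leading byte 0xF1 = 11110001 → 4-byte char #4 = F1 8D 8A B6.
Offset 15: leading byte 0xF1 = 11110001 → 4-byte char #5 = F1 A0 A2 A5.
Offset 19: leading byte 0x22 = 00100010 → 1-byte char #6 = 22.
Leading byte 0x22 = 00100010 matches 0xxxxxxx → 1-byte sequence.
Byte 1: 0x22 = 00100010, payload 0100010 (7 bits).
Concatenate: 0100010 = 0x22 (7 bits → U+0022).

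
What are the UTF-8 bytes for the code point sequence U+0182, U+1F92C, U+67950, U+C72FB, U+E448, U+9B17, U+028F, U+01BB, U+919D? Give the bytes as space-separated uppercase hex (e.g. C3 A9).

U+0182: 2-byte form → C6 82.
U+1F92C: 4-byte form → F0 9F A4 AC.
U+67950: 4-byte form → F1 A7 A5 90.
U+C72FB: 4-byte form → F3 87 8B BB.
U+E448: 3-byte form → EE 91 88.
U+9B17: 3-byte form → E9 AC 97.
U+028F: 2-byte form → CA 8F.
U+01BB: 2-byte form → C6 BB.
U+919D: 3-byte form → E9 86 9D.
Concatenated (27 bytes): C6 82 F0 9F A4 AC F1 A7 A5 90 F3 87 8B BB EE 91 88 E9 AC 97 CA 8F C6 BB E9 86 9D.

C6 82 F0 9F A4 AC F1 A7 A5 90 F3 87 8B BB EE 91 88 E9 AC 97 CA 8F C6 BB E9 86 9D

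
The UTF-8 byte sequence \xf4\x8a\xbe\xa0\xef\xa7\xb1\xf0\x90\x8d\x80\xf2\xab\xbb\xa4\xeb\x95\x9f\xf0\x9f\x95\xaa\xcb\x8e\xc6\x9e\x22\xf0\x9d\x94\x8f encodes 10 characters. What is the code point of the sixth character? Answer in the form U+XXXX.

Offset 0: leading byte 0xF4 = 11110100 → 4-byte char #1 = F4 8A BE A0.
Offset 4: leading byte 0xEF = 11101111 → 3-byte char #2 = EF A7 B1.
Offset 7: leading byte 0xF0 = 11110000 → 4-byte char #3 = F0 90 8D 80.
Offset 11: leading byte 0xF2 = 11110010 → 4-byte char #4 = F2 AB BB A4.
Offset 15: leading byte 0xEB = 11101011 → 3-byte char #5 = EB 95 9F.
Offset 18: leading byte 0xF0 = 11110000 → 4-byte char #6 = F0 9F 95 AA.
Leading byte 0xF0 = 11110000 matches 11110xxx → 4-byte sequence.
Byte 1: 0xF0 = 11110000, payload 000 (3 bits).
Byte 2: 0x9F = 10011111 (10xxxxxx ✓), payload 011111.
Byte 3: 0x95 = 10010101 (10xxxxxx ✓), payload 010101.
Byte 4: 0xAA = 10101010 (10xxxxxx ✓), payload 101010.
Concatenate: 000011111010101101010 = 0x1F56A (21 bits → U+1F56A).

U+1F56A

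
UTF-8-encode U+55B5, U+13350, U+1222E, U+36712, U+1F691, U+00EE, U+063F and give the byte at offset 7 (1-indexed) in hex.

0x90

1-indexed offset 7 is 0-indexed offset 6.
U+55B5 → 3-byte form E5 96 B5 at offsets 0–2.
U+13350 → 4-byte form F0 93 8D 90 at offsets 3–6.
Offset 6 falls in char 2's range; it's byte 4 of F0 93 8D 90 = 0x90.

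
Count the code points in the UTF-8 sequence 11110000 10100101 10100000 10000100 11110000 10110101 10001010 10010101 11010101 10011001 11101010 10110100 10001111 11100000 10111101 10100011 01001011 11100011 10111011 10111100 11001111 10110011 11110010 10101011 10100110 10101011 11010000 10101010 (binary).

10

Byte at offset 0: 0xF0 = 11110000 → 4-byte char (#1). Advance 4.
Byte at offset 4: 0xF0 = 11110000 → 4-byte char (#2). Advance 4.
Byte at offset 8: 0xD5 = 11010101 → 2-byte char (#3). Advance 2.
Byte at offset 10: 0xEA = 11101010 → 3-byte char (#4). Advance 3.
Byte at offset 13: 0xE0 = 11100000 → 3-byte char (#5). Advance 3.
Byte at offset 16: 0x4B = 01001011 → 1-byte char (#6). Advance 1.
Byte at offset 17: 0xE3 = 11100011 → 3-byte char (#7). Advance 3.
Byte at offset 20: 0xCF = 11001111 → 2-byte char (#8). Advance 2.
Byte at offset 22: 0xF2 = 11110010 → 4-byte char (#9). Advance 4.
Byte at offset 26: 0xD0 = 11010000 → 2-byte char (#10). Advance 2.
Reached end at offset 28 after 10 code points.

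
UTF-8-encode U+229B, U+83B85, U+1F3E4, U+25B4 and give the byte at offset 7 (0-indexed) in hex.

U+229B → 3-byte form E2 8A 9B at offsets 0–2.
U+83B85 → 4-byte form F2 83 AE 85 at offsets 3–6.
U+1F3E4 → 4-byte form F0 9F 8F A4 at offsets 7–10.
Offset 7 falls in char 3's range; it's byte 1 of F0 9F 8F A4 = 0xF0.

0xF0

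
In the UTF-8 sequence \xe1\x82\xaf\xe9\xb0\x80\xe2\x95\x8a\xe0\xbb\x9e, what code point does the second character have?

Offset 0: leading byte 0xE1 = 11100001 → 3-byte char #1 = E1 82 AF.
Offset 3: leading byte 0xE9 = 11101001 → 3-byte char #2 = E9 B0 80.
Leading byte 0xE9 = 11101001 matches 1110xxxx → 3-byte sequence.
Byte 1: 0xE9 = 11101001, payload 1001 (4 bits).
Byte 2: 0xB0 = 10110000 (10xxxxxx ✓), payload 110000.
Byte 3: 0x80 = 10000000 (10xxxxxx ✓), payload 000000.
Concatenate: 1001110000000000 = 0x9C00 (16 bits → U+9C00).

U+9C00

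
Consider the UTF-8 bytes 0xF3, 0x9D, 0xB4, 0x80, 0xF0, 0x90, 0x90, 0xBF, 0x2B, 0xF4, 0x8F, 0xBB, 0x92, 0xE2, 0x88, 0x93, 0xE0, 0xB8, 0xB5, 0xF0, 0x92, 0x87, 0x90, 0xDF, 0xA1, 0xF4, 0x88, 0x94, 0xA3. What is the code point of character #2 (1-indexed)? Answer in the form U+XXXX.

Offset 0: leading byte 0xF3 = 11110011 → 4-byte char #1 = F3 9D B4 80.
Offset 4: leading byte 0xF0 = 11110000 → 4-byte char #2 = F0 90 90 BF.
Leading byte 0xF0 = 11110000 matches 11110xxx → 4-byte sequence.
Byte 1: 0xF0 = 11110000, payload 000 (3 bits).
Byte 2: 0x90 = 10010000 (10xxxxxx ✓), payload 010000.
Byte 3: 0x90 = 10010000 (10xxxxxx ✓), payload 010000.
Byte 4: 0xBF = 10111111 (10xxxxxx ✓), payload 111111.
Concatenate: 000010000010000111111 = 0x1043F (21 bits → U+1043F).

U+1043F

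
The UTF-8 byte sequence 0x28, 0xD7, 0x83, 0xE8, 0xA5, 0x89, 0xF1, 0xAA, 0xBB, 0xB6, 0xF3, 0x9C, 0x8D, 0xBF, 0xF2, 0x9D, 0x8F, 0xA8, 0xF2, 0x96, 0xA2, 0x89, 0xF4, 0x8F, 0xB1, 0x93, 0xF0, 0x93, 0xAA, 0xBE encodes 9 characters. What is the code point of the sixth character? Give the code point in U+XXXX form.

U+9D3E8

Offset 0: leading byte 0x28 = 00101000 → 1-byte char #1 = 28.
Offset 1: leading byte 0xD7 = 11010111 → 2-byte char #2 = D7 83.
Offset 3: leading byte 0xE8 = 11101000 → 3-byte char #3 = E8 A5 89.
Offset 6: leading byte 0xF1 = 11110001 → 4-byte char #4 = F1 AA BB B6.
Offset 10: leading byte 0xF3 = 11110011 → 4-byte char #5 = F3 9C 8D BF.
Offset 14: leading byte 0xF2 = 11110010 → 4-byte char #6 = F2 9D 8F A8.
Leading byte 0xF2 = 11110010 matches 11110xxx → 4-byte sequence.
Byte 1: 0xF2 = 11110010, payload 010 (3 bits).
Byte 2: 0x9D = 10011101 (10xxxxxx ✓), payload 011101.
Byte 3: 0x8F = 10001111 (10xxxxxx ✓), payload 001111.
Byte 4: 0xA8 = 10101000 (10xxxxxx ✓), payload 101000.
Concatenate: 010011101001111101000 = 0x9D3E8 (21 bits → U+9D3E8).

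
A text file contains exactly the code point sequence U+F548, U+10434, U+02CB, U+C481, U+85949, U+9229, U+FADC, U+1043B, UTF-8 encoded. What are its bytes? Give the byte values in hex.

U+F548: 3-byte form → EF 95 88.
U+10434: 4-byte form → F0 90 90 B4.
U+02CB: 2-byte form → CB 8B.
U+C481: 3-byte form → EC 92 81.
U+85949: 4-byte form → F2 85 A5 89.
U+9229: 3-byte form → E9 88 A9.
U+FADC: 3-byte form → EF AB 9C.
U+1043B: 4-byte form → F0 90 90 BB.
Concatenated (26 bytes): EF 95 88 F0 90 90 B4 CB 8B EC 92 81 F2 85 A5 89 E9 88 A9 EF AB 9C F0 90 90 BB.

EF 95 88 F0 90 90 B4 CB 8B EC 92 81 F2 85 A5 89 E9 88 A9 EF AB 9C F0 90 90 BB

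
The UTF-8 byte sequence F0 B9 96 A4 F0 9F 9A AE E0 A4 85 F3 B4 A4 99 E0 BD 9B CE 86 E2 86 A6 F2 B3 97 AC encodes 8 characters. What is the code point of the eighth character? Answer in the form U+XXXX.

Offset 0: leading byte 0xF0 = 11110000 → 4-byte char #1 = F0 B9 96 A4.
Offset 4: leading byte 0xF0 = 11110000 → 4-byte char #2 = F0 9F 9A AE.
Offset 8: leading byte 0xE0 = 11100000 → 3-byte char #3 = E0 A4 85.
Offset 11: leading byte 0xF3 = 11110011 → 4-byte char #4 = F3 B4 A4 99.
Offset 15: leading byte 0xE0 = 11100000 → 3-byte char #5 = E0 BD 9B.
Offset 18: leading byte 0xCE = 11001110 → 2-byte char #6 = CE 86.
Offset 20: leading byte 0xE2 = 11100010 → 3-byte char #7 = E2 86 A6.
Offset 23: leading byte 0xF2 = 11110010 → 4-byte char #8 = F2 B3 97 AC.
Leading byte 0xF2 = 11110010 matches 11110xxx → 4-byte sequence.
Byte 1: 0xF2 = 11110010, payload 010 (3 bits).
Byte 2: 0xB3 = 10110011 (10xxxxxx ✓), payload 110011.
Byte 3: 0x97 = 10010111 (10xxxxxx ✓), payload 010111.
Byte 4: 0xAC = 10101100 (10xxxxxx ✓), payload 101100.
Concatenate: 010110011010111101100 = 0xB35EC (21 bits → U+B35EC).

U+B35EC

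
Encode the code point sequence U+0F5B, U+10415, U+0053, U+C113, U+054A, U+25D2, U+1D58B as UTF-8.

U+0F5B: 3-byte form → E0 BD 9B.
U+10415: 4-byte form → F0 90 90 95.
U+0053: 1-byte form → 53.
U+C113: 3-byte form → EC 84 93.
U+054A: 2-byte form → D5 8A.
U+25D2: 3-byte form → E2 97 92.
U+1D58B: 4-byte form → F0 9D 96 8B.
Concatenated (20 bytes): E0 BD 9B F0 90 90 95 53 EC 84 93 D5 8A E2 97 92 F0 9D 96 8B.

E0 BD 9B F0 90 90 95 53 EC 84 93 D5 8A E2 97 92 F0 9D 96 8B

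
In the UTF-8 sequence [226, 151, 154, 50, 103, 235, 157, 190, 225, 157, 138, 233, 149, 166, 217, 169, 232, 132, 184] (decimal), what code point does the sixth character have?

Offset 0: leading byte 0xE2 = 11100010 → 3-byte char #1 = E2 97 9A.
Offset 3: leading byte 0x32 = 00110010 → 1-byte char #2 = 32.
Offset 4: leading byte 0x67 = 01100111 → 1-byte char #3 = 67.
Offset 5: leading byte 0xEB = 11101011 → 3-byte char #4 = EB 9D BE.
Offset 8: leading byte 0xE1 = 11100001 → 3-byte char #5 = E1 9D 8A.
Offset 11: leading byte 0xE9 = 11101001 → 3-byte char #6 = E9 95 A6.
Leading byte 0xE9 = 11101001 matches 1110xxxx → 3-byte sequence.
Byte 1: 0xE9 = 11101001, payload 1001 (4 bits).
Byte 2: 0x95 = 10010101 (10xxxxxx ✓), payload 010101.
Byte 3: 0xA6 = 10100110 (10xxxxxx ✓), payload 100110.
Concatenate: 1001010101100110 = 0x9566 (16 bits → U+9566).

U+9566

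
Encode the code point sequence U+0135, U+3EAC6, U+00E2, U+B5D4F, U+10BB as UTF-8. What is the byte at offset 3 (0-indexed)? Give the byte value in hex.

0xBE

U+0135 → 2-byte form C4 B5 at offsets 0–1.
U+3EAC6 → 4-byte form F0 BE AB 86 at offsets 2–5.
Offset 3 falls in char 2's range; it's byte 2 of F0 BE AB 86 = 0xBE.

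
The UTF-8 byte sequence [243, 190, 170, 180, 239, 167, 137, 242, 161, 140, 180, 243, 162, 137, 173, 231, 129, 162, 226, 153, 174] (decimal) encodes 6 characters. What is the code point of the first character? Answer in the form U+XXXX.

U+FEAB4

Offset 0: leading byte 0xF3 = 11110011 → 4-byte char #1 = F3 BE AA B4.
Leading byte 0xF3 = 11110011 matches 11110xxx → 4-byte sequence.
Byte 1: 0xF3 = 11110011, payload 011 (3 bits).
Byte 2: 0xBE = 10111110 (10xxxxxx ✓), payload 111110.
Byte 3: 0xAA = 10101010 (10xxxxxx ✓), payload 101010.
Byte 4: 0xB4 = 10110100 (10xxxxxx ✓), payload 110100.
Concatenate: 011111110101010110100 = 0xFEAB4 (21 bits → U+FEAB4).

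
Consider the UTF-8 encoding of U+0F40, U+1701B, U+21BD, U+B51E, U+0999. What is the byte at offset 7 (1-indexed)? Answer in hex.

1-indexed offset 7 is 0-indexed offset 6.
U+0F40 → 3-byte form E0 BD 80 at offsets 0–2.
U+1701B → 4-byte form F0 97 80 9B at offsets 3–6.
Offset 6 falls in char 2's range; it's byte 4 of F0 97 80 9B = 0x9B.

0x9B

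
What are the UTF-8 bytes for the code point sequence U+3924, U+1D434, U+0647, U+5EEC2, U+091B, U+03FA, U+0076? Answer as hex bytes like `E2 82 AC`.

E3 A4 A4 F0 9D 90 B4 D9 87 F1 9E BB 82 E0 A4 9B CF BA 76

U+3924: 3-byte form → E3 A4 A4.
U+1D434: 4-byte form → F0 9D 90 B4.
U+0647: 2-byte form → D9 87.
U+5EEC2: 4-byte form → F1 9E BB 82.
U+091B: 3-byte form → E0 A4 9B.
U+03FA: 2-byte form → CF BA.
U+0076: 1-byte form → 76.
Concatenated (19 bytes): E3 A4 A4 F0 9D 90 B4 D9 87 F1 9E BB 82 E0 A4 9B CF BA 76.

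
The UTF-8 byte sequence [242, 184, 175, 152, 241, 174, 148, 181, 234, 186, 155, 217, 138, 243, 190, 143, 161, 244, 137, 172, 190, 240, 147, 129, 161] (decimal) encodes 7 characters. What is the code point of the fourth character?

Offset 0: leading byte 0xF2 = 11110010 → 4-byte char #1 = F2 B8 AF 98.
Offset 4: leading byte 0xF1 = 11110001 → 4-byte char #2 = F1 AE 94 B5.
Offset 8: leading byte 0xEA = 11101010 → 3-byte char #3 = EA BA 9B.
Offset 11: leading byte 0xD9 = 11011001 → 2-byte char #4 = D9 8A.
Leading byte 0xD9 = 11011001 matches 110xxxxx → 2-byte sequence.
Byte 1: 0xD9 = 11011001, payload 11001 (5 bits).
Byte 2: 0x8A = 10001010 (10xxxxxx ✓), payload 001010.
Concatenate: 11001001010 = 0x64A (11 bits → U+064A).

U+064A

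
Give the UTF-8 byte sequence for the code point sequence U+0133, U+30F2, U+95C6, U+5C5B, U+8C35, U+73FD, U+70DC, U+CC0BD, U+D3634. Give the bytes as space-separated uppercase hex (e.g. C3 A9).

C4 B3 E3 83 B2 E9 97 86 E5 B1 9B E8 B0 B5 E7 8F BD E7 83 9C F3 8C 82 BD F3 93 98 B4

U+0133: 2-byte form → C4 B3.
U+30F2: 3-byte form → E3 83 B2.
U+95C6: 3-byte form → E9 97 86.
U+5C5B: 3-byte form → E5 B1 9B.
U+8C35: 3-byte form → E8 B0 B5.
U+73FD: 3-byte form → E7 8F BD.
U+70DC: 3-byte form → E7 83 9C.
U+CC0BD: 4-byte form → F3 8C 82 BD.
U+D3634: 4-byte form → F3 93 98 B4.
Concatenated (28 bytes): C4 B3 E3 83 B2 E9 97 86 E5 B1 9B E8 B0 B5 E7 8F BD E7 83 9C F3 8C 82 BD F3 93 98 B4.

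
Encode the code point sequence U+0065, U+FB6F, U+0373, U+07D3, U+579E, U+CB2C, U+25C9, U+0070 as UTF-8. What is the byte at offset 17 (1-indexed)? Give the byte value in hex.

0x89

1-indexed offset 17 is 0-indexed offset 16.
U+0065 → 1-byte form 65 at offsets 0–0.
U+FB6F → 3-byte form EF AD AF at offsets 1–3.
U+0373 → 2-byte form CD B3 at offsets 4–5.
U+07D3 → 2-byte form DF 93 at offsets 6–7.
U+579E → 3-byte form E5 9E 9E at offsets 8–10.
U+CB2C → 3-byte form EC AC AC at offsets 11–13.
U+25C9 → 3-byte form E2 97 89 at offsets 14–16.
Offset 16 falls in char 7's range; it's byte 3 of E2 97 89 = 0x89.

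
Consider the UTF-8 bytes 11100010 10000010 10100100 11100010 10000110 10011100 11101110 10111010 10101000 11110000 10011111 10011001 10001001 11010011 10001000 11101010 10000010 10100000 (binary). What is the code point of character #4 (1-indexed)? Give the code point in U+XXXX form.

U+1F649

Offset 0: leading byte 0xE2 = 11100010 → 3-byte char #1 = E2 82 A4.
Offset 3: leading byte 0xE2 = 11100010 → 3-byte char #2 = E2 86 9C.
Offset 6: leading byte 0xEE = 11101110 → 3-byte char #3 = EE BA A8.
Offset 9: leading byte 0xF0 = 11110000 → 4-byte char #4 = F0 9F 99 89.
Leading byte 0xF0 = 11110000 matches 11110xxx → 4-byte sequence.
Byte 1: 0xF0 = 11110000, payload 000 (3 bits).
Byte 2: 0x9F = 10011111 (10xxxxxx ✓), payload 011111.
Byte 3: 0x99 = 10011001 (10xxxxxx ✓), payload 011001.
Byte 4: 0x89 = 10001001 (10xxxxxx ✓), payload 001001.
Concatenate: 000011111011001001001 = 0x1F649 (21 bits → U+1F649).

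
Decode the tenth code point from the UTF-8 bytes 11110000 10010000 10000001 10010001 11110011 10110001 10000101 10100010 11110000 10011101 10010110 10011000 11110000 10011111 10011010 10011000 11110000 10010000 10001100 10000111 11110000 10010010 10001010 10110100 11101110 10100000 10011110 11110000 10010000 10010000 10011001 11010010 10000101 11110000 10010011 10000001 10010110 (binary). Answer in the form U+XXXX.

Offset 0: leading byte 0xF0 = 11110000 → 4-byte char #1 = F0 90 81 91.
Offset 4: leading byte 0xF3 = 11110011 → 4-byte char #2 = F3 B1 85 A2.
Offset 8: leading byte 0xF0 = 11110000 → 4-byte char #3 = F0 9D 96 98.
Offset 12: leading byte 0xF0 = 11110000 → 4-byte char #4 = F0 9F 9A 98.
Offset 16: leading byte 0xF0 = 11110000 → 4-byte char #5 = F0 90 8C 87.
Offset 20: leading byte 0xF0 = 11110000 → 4-byte char #6 = F0 92 8A B4.
Offset 24: leading byte 0xEE = 11101110 → 3-byte char #7 = EE A0 9E.
Offset 27: leading byte 0xF0 = 11110000 → 4-byte char #8 = F0 90 90 99.
Offset 31: leading byte 0xD2 = 11010010 → 2-byte char #9 = D2 85.
Offset 33: leading byte 0xF0 = 11110000 → 4-byte char #10 = F0 93 81 96.
Leading byte 0xF0 = 11110000 matches 11110xxx → 4-byte sequence.
Byte 1: 0xF0 = 11110000, payload 000 (3 bits).
Byte 2: 0x93 = 10010011 (10xxxxxx ✓), payload 010011.
Byte 3: 0x81 = 10000001 (10xxxxxx ✓), payload 000001.
Byte 4: 0x96 = 10010110 (10xxxxxx ✓), payload 010110.
Concatenate: 000010011000001010110 = 0x13056 (21 bits → U+13056).

U+13056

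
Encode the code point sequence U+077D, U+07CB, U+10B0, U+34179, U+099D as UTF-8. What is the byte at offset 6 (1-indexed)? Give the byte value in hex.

1-indexed offset 6 is 0-indexed offset 5.
U+077D → 2-byte form DD BD at offsets 0–1.
U+07CB → 2-byte form DF 8B at offsets 2–3.
U+10B0 → 3-byte form E1 82 B0 at offsets 4–6.
Offset 5 falls in char 3's range; it's byte 2 of E1 82 B0 = 0x82.

0x82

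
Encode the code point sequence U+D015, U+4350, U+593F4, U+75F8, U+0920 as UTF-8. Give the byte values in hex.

ED 80 95 E4 8D 90 F1 99 8F B4 E7 97 B8 E0 A4 A0

U+D015: 3-byte form → ED 80 95.
U+4350: 3-byte form → E4 8D 90.
U+593F4: 4-byte form → F1 99 8F B4.
U+75F8: 3-byte form → E7 97 B8.
U+0920: 3-byte form → E0 A4 A0.
Concatenated (16 bytes): ED 80 95 E4 8D 90 F1 99 8F B4 E7 97 B8 E0 A4 A0.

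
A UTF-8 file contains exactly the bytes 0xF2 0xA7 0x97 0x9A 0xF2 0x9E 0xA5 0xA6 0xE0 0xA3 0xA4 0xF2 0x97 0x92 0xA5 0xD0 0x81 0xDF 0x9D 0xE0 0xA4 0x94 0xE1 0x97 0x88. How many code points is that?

8

Byte at offset 0: 0xF2 = 11110010 → 4-byte char (#1). Advance 4.
Byte at offset 4: 0xF2 = 11110010 → 4-byte char (#2). Advance 4.
Byte at offset 8: 0xE0 = 11100000 → 3-byte char (#3). Advance 3.
Byte at offset 11: 0xF2 = 11110010 → 4-byte char (#4). Advance 4.
Byte at offset 15: 0xD0 = 11010000 → 2-byte char (#5). Advance 2.
Byte at offset 17: 0xDF = 11011111 → 2-byte char (#6). Advance 2.
Byte at offset 19: 0xE0 = 11100000 → 3-byte char (#7). Advance 3.
Byte at offset 22: 0xE1 = 11100001 → 3-byte char (#8). Advance 3.
Reached end at offset 25 after 8 code points.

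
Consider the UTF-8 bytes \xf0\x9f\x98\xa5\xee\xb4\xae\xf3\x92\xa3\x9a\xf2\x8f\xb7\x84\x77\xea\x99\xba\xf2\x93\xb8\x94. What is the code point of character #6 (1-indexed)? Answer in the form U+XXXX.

U+A67A

Offset 0: leading byte 0xF0 = 11110000 → 4-byte char #1 = F0 9F 98 A5.
Offset 4: leading byte 0xEE = 11101110 → 3-byte char #2 = EE B4 AE.
Offset 7: leading byte 0xF3 = 11110011 → 4-byte char #3 = F3 92 A3 9A.
Offset 11: leading byte 0xF2 = 11110010 → 4-byte char #4 = F2 8F B7 84.
Offset 15: leading byte 0x77 = 01110111 → 1-byte char #5 = 77.
Offset 16: leading byte 0xEA = 11101010 → 3-byte char #6 = EA 99 BA.
Leading byte 0xEA = 11101010 matches 1110xxxx → 3-byte sequence.
Byte 1: 0xEA = 11101010, payload 1010 (4 bits).
Byte 2: 0x99 = 10011001 (10xxxxxx ✓), payload 011001.
Byte 3: 0xBA = 10111010 (10xxxxxx ✓), payload 111010.
Concatenate: 1010011001111010 = 0xA67A (16 bits → U+A67A).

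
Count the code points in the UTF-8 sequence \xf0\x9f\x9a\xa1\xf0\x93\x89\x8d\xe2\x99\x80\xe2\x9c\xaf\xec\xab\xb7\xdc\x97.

Byte at offset 0: 0xF0 = 11110000 → 4-byte char (#1). Advance 4.
Byte at offset 4: 0xF0 = 11110000 → 4-byte char (#2). Advance 4.
Byte at offset 8: 0xE2 = 11100010 → 3-byte char (#3). Advance 3.
Byte at offset 11: 0xE2 = 11100010 → 3-byte char (#4). Advance 3.
Byte at offset 14: 0xEC = 11101100 → 3-byte char (#5). Advance 3.
Byte at offset 17: 0xDC = 11011100 → 2-byte char (#6). Advance 2.
Reached end at offset 19 after 6 code points.

6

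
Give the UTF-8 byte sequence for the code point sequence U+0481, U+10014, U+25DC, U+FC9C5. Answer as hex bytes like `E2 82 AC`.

D2 81 F0 90 80 94 E2 97 9C F3 BC A7 85

U+0481: 2-byte form → D2 81.
U+10014: 4-byte form → F0 90 80 94.
U+25DC: 3-byte form → E2 97 9C.
U+FC9C5: 4-byte form → F3 BC A7 85.
Concatenated (13 bytes): D2 81 F0 90 80 94 E2 97 9C F3 BC A7 85.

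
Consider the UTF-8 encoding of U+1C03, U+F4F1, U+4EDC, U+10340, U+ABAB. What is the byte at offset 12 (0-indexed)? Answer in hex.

U+1C03 → 3-byte form E1 B0 83 at offsets 0–2.
U+F4F1 → 3-byte form EF 93 B1 at offsets 3–5.
U+4EDC → 3-byte form E4 BB 9C at offsets 6–8.
U+10340 → 4-byte form F0 90 8D 80 at offsets 9–12.
Offset 12 falls in char 4's range; it's byte 4 of F0 90 8D 80 = 0x80.

0x80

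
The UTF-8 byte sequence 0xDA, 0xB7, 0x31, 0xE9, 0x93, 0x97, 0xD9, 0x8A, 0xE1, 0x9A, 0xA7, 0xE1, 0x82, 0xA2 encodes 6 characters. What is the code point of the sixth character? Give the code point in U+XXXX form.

Offset 0: leading byte 0xDA = 11011010 → 2-byte char #1 = DA B7.
Offset 2: leading byte 0x31 = 00110001 → 1-byte char #2 = 31.
Offset 3: leading byte 0xE9 = 11101001 → 3-byte char #3 = E9 93 97.
Offset 6: leading byte 0xD9 = 11011001 → 2-byte char #4 = D9 8A.
Offset 8: leading byte 0xE1 = 11100001 → 3-byte char #5 = E1 9A A7.
Offset 11: leading byte 0xE1 = 11100001 → 3-byte char #6 = E1 82 A2.
Leading byte 0xE1 = 11100001 matches 1110xxxx → 3-byte sequence.
Byte 1: 0xE1 = 11100001, payload 0001 (4 bits).
Byte 2: 0x82 = 10000010 (10xxxxxx ✓), payload 000010.
Byte 3: 0xA2 = 10100010 (10xxxxxx ✓), payload 100010.
Concatenate: 0001000010100010 = 0x10A2 (16 bits → U+10A2).

U+10A2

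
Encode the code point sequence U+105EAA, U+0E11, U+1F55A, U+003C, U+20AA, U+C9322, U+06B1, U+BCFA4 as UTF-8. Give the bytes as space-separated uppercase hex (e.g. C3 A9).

F4 85 BA AA E0 B8 91 F0 9F 95 9A 3C E2 82 AA F3 89 8C A2 DA B1 F2 BC BE A4

U+105EAA: 4-byte form → F4 85 BA AA.
U+0E11: 3-byte form → E0 B8 91.
U+1F55A: 4-byte form → F0 9F 95 9A.
U+003C: 1-byte form → 3C.
U+20AA: 3-byte form → E2 82 AA.
U+C9322: 4-byte form → F3 89 8C A2.
U+06B1: 2-byte form → DA B1.
U+BCFA4: 4-byte form → F2 BC BE A4.
Concatenated (25 bytes): F4 85 BA AA E0 B8 91 F0 9F 95 9A 3C E2 82 AA F3 89 8C A2 DA B1 F2 BC BE A4.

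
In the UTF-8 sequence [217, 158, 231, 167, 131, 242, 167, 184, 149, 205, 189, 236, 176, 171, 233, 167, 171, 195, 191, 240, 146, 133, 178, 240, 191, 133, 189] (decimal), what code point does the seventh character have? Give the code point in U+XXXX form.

Offset 0: leading byte 0xD9 = 11011001 → 2-byte char #1 = D9 9E.
Offset 2: leading byte 0xE7 = 11100111 → 3-byte char #2 = E7 A7 83.
Offset 5: leading byte 0xF2 = 11110010 → 4-byte char #3 = F2 A7 B8 95.
Offset 9: leading byte 0xCD = 11001101 → 2-byte char #4 = CD BD.
Offset 11: leading byte 0xEC = 11101100 → 3-byte char #5 = EC B0 AB.
Offset 14: leading byte 0xE9 = 11101001 → 3-byte char #6 = E9 A7 AB.
Offset 17: leading byte 0xC3 = 11000011 → 2-byte char #7 = C3 BF.
Leading byte 0xC3 = 11000011 matches 110xxxxx → 2-byte sequence.
Byte 1: 0xC3 = 11000011, payload 00011 (5 bits).
Byte 2: 0xBF = 10111111 (10xxxxxx ✓), payload 111111.
Concatenate: 00011111111 = 0xFF (11 bits → U+00FF).

U+00FF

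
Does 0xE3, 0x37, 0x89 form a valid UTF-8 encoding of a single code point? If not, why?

invalid (non-continuation byte where continuation expected)

Leading byte 0xE3 = 11100011 → 3-byte form.
Byte 2 is 0x37 = 00110111, which is not 10xxxxxx — expected a continuation byte.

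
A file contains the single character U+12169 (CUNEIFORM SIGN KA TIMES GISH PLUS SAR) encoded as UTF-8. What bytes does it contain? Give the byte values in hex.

F0 92 85 A9

U+12169 = 0x12169 = 74089 decimal. In range U+10000–U+10FFFF → 4-byte form: 11110xxx 10xxxxxx 10xxxxxx 10xxxxxx.
Binary (21 bits): 000010010000101101001.
Split 3+6+6+6: 000 | 010010 | 000101 | 101001.
Byte 1: 11110000 = 0xF0.
Byte 2: 10010010 = 0x92.
Byte 3: 10000101 = 0x85.
Byte 4: 10101001 = 0xA9.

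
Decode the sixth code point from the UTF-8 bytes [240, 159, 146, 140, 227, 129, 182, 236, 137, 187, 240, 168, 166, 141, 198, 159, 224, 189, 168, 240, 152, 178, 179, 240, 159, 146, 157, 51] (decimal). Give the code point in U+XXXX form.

Offset 0: leading byte 0xF0 = 11110000 → 4-byte char #1 = F0 9F 92 8C.
Offset 4: leading byte 0xE3 = 11100011 → 3-byte char #2 = E3 81 B6.
Offset 7: leading byte 0xEC = 11101100 → 3-byte char #3 = EC 89 BB.
Offset 10: leading byte 0xF0 = 11110000 → 4-byte char #4 = F0 A8 A6 8D.
Offset 14: leading byte 0xC6 = 11000110 → 2-byte char #5 = C6 9F.
Offset 16: leading byte 0xE0 = 11100000 → 3-byte char #6 = E0 BD A8.
Leading byte 0xE0 = 11100000 matches 1110xxxx → 3-byte sequence.
Byte 1: 0xE0 = 11100000, payload 0000 (4 bits).
Byte 2: 0xBD = 10111101 (10xxxxxx ✓), payload 111101.
Byte 3: 0xA8 = 10101000 (10xxxxxx ✓), payload 101000.
Concatenate: 0000111101101000 = 0xF68 (16 bits → U+0F68).

U+0F68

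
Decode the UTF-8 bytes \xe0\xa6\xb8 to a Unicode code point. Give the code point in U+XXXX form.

Leading byte 0xE0 = 11100000 matches 1110xxxx → 3-byte sequence.
Byte 1: 0xE0 = 11100000, payload 0000 (4 bits).
Byte 2: 0xA6 = 10100110 (10xxxxxx ✓), payload 100110.
Byte 3: 0xB8 = 10111000 (10xxxxxx ✓), payload 111000.
Concatenate: 0000100110111000 = 0x9B8 (16 bits → U+09B8).

U+09B8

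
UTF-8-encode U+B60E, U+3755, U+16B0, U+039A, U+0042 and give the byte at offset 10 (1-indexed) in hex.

1-indexed offset 10 is 0-indexed offset 9.
U+B60E → 3-byte form EB 98 8E at offsets 0–2.
U+3755 → 3-byte form E3 9D 95 at offsets 3–5.
U+16B0 → 3-byte form E1 9A B0 at offsets 6–8.
U+039A → 2-byte form CE 9A at offsets 9–10.
Offset 9 falls in char 4's range; it's byte 1 of CE 9A = 0xCE.

0xCE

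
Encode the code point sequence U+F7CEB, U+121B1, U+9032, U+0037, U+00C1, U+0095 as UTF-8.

U+F7CEB: 4-byte form → F3 B7 B3 AB.
U+121B1: 4-byte form → F0 92 86 B1.
U+9032: 3-byte form → E9 80 B2.
U+0037: 1-byte form → 37.
U+00C1: 2-byte form → C3 81.
U+0095: 2-byte form → C2 95.
Concatenated (16 bytes): F3 B7 B3 AB F0 92 86 B1 E9 80 B2 37 C3 81 C2 95.

F3 B7 B3 AB F0 92 86 B1 E9 80 B2 37 C3 81 C2 95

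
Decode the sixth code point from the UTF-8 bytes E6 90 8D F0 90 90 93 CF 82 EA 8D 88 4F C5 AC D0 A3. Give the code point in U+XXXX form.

Offset 0: leading byte 0xE6 = 11100110 → 3-byte char #1 = E6 90 8D.
Offset 3: leading byte 0xF0 = 11110000 → 4-byte char #2 = F0 90 90 93.
Offset 7: leading byte 0xCF = 11001111 → 2-byte char #3 = CF 82.
Offset 9: leading byte 0xEA = 11101010 → 3-byte char #4 = EA 8D 88.
Offset 12: leading byte 0x4F = 01001111 → 1-byte char #5 = 4F.
Offset 13: leading byte 0xC5 = 11000101 → 2-byte char #6 = C5 AC.
Leading byte 0xC5 = 11000101 matches 110xxxxx → 2-byte sequence.
Byte 1: 0xC5 = 11000101, payload 00101 (5 bits).
Byte 2: 0xAC = 10101100 (10xxxxxx ✓), payload 101100.
Concatenate: 00101101100 = 0x16C (11 bits → U+016C).

U+016C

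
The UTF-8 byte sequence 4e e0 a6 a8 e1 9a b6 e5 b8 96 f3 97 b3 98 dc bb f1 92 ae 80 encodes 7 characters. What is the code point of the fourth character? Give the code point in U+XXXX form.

U+5E16

Offset 0: leading byte 0x4E = 01001110 → 1-byte char #1 = 4E.
Offset 1: leading byte 0xE0 = 11100000 → 3-byte char #2 = E0 A6 A8.
Offset 4: leading byte 0xE1 = 11100001 → 3-byte char #3 = E1 9A B6.
Offset 7: leading byte 0xE5 = 11100101 → 3-byte char #4 = E5 B8 96.
Leading byte 0xE5 = 11100101 matches 1110xxxx → 3-byte sequence.
Byte 1: 0xE5 = 11100101, payload 0101 (4 bits).
Byte 2: 0xB8 = 10111000 (10xxxxxx ✓), payload 111000.
Byte 3: 0x96 = 10010110 (10xxxxxx ✓), payload 010110.
Concatenate: 0101111000010110 = 0x5E16 (16 bits → U+5E16).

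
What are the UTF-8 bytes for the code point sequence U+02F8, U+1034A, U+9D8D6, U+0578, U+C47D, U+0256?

U+02F8: 2-byte form → CB B8.
U+1034A: 4-byte form → F0 90 8D 8A.
U+9D8D6: 4-byte form → F2 9D A3 96.
U+0578: 2-byte form → D5 B8.
U+C47D: 3-byte form → EC 91 BD.
U+0256: 2-byte form → C9 96.
Concatenated (17 bytes): CB B8 F0 90 8D 8A F2 9D A3 96 D5 B8 EC 91 BD C9 96.

CB B8 F0 90 8D 8A F2 9D A3 96 D5 B8 EC 91 BD C9 96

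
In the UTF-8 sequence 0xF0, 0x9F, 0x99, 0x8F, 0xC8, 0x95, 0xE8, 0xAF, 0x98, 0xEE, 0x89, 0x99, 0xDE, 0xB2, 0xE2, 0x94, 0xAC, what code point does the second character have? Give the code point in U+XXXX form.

U+0215

Offset 0: leading byte 0xF0 = 11110000 → 4-byte char #1 = F0 9F 99 8F.
Offset 4: leading byte 0xC8 = 11001000 → 2-byte char #2 = C8 95.
Leading byte 0xC8 = 11001000 matches 110xxxxx → 2-byte sequence.
Byte 1: 0xC8 = 11001000, payload 01000 (5 bits).
Byte 2: 0x95 = 10010101 (10xxxxxx ✓), payload 010101.
Concatenate: 01000010101 = 0x215 (11 bits → U+0215).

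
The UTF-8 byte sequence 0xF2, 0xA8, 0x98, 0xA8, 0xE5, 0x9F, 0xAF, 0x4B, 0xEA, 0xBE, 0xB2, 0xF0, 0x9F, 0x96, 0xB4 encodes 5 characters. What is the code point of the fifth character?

Offset 0: leading byte 0xF2 = 11110010 → 4-byte char #1 = F2 A8 98 A8.
Offset 4: leading byte 0xE5 = 11100101 → 3-byte char #2 = E5 9F AF.
Offset 7: leading byte 0x4B = 01001011 → 1-byte char #3 = 4B.
Offset 8: leading byte 0xEA = 11101010 → 3-byte char #4 = EA BE B2.
Offset 11: leading byte 0xF0 = 11110000 → 4-byte char #5 = F0 9F 96 B4.
Leading byte 0xF0 = 11110000 matches 11110xxx → 4-byte sequence.
Byte 1: 0xF0 = 11110000, payload 000 (3 bits).
Byte 2: 0x9F = 10011111 (10xxxxxx ✓), payload 011111.
Byte 3: 0x96 = 10010110 (10xxxxxx ✓), payload 010110.
Byte 4: 0xB4 = 10110100 (10xxxxxx ✓), payload 110100.
Concatenate: 000011111010110110100 = 0x1F5B4 (21 bits → U+1F5B4).

U+1F5B4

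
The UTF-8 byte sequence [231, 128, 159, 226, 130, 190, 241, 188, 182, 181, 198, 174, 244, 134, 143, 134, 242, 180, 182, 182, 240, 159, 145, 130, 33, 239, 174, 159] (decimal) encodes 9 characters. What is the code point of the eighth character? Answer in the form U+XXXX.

Offset 0: leading byte 0xE7 = 11100111 → 3-byte char #1 = E7 80 9F.
Offset 3: leading byte 0xE2 = 11100010 → 3-byte char #2 = E2 82 BE.
Offset 6: leading byte 0xF1 = 11110001 → 4-byte char #3 = F1 BC B6 B5.
Offset 10: leading byte 0xC6 = 11000110 → 2-byte char #4 = C6 AE.
Offset 12: leading byte 0xF4 = 11110100 → 4-byte char #5 = F4 86 8F 86.
Offset 16: leading byte 0xF2 = 11110010 → 4-byte char #6 = F2 B4 B6 B6.
Offset 20: leading byte 0xF0 = 11110000 → 4-byte char #7 = F0 9F 91 82.
Offset 24: leading byte 0x21 = 00100001 → 1-byte char #8 = 21.
Leading byte 0x21 = 00100001 matches 0xxxxxxx → 1-byte sequence.
Byte 1: 0x21 = 00100001, payload 0100001 (7 bits).
Concatenate: 0100001 = 0x21 (7 bits → U+0021).

U+0021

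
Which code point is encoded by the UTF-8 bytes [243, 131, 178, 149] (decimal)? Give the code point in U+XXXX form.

U+C3C95

Leading byte 0xF3 = 11110011 matches 11110xxx → 4-byte sequence.
Byte 1: 0xF3 = 11110011, payload 011 (3 bits).
Byte 2: 0x83 = 10000011 (10xxxxxx ✓), payload 000011.
Byte 3: 0xB2 = 10110010 (10xxxxxx ✓), payload 110010.
Byte 4: 0x95 = 10010101 (10xxxxxx ✓), payload 010101.
Concatenate: 011000011110010010101 = 0xC3C95 (21 bits → U+C3C95).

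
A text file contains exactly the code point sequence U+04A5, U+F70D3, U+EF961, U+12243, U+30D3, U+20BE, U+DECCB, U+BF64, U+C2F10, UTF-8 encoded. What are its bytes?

U+04A5: 2-byte form → D2 A5.
U+F70D3: 4-byte form → F3 B7 83 93.
U+EF961: 4-byte form → F3 AF A5 A1.
U+12243: 4-byte form → F0 92 89 83.
U+30D3: 3-byte form → E3 83 93.
U+20BE: 3-byte form → E2 82 BE.
U+DECCB: 4-byte form → F3 9E B3 8B.
U+BF64: 3-byte form → EB BD A4.
U+C2F10: 4-byte form → F3 82 BC 90.
Concatenated (31 bytes): D2 A5 F3 B7 83 93 F3 AF A5 A1 F0 92 89 83 E3 83 93 E2 82 BE F3 9E B3 8B EB BD A4 F3 82 BC 90.

D2 A5 F3 B7 83 93 F3 AF A5 A1 F0 92 89 83 E3 83 93 E2 82 BE F3 9E B3 8B EB BD A4 F3 82 BC 90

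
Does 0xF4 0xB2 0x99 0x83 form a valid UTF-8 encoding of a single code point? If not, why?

invalid (encodes a value above U+10FFFF)

Leading byte 0xF4 = 11110100 → 4-byte form.
Payload = 0x132643, which exceeds U+10FFFF, the maximum Unicode code point. (Leading bytes F5–FF, or F4 followed by ≥ 0x90, are invalid.)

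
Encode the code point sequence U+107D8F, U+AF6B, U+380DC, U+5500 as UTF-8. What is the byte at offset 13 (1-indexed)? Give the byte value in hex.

0x94

1-indexed offset 13 is 0-indexed offset 12.
U+107D8F → 4-byte form F4 87 B6 8F at offsets 0–3.
U+AF6B → 3-byte form EA BD AB at offsets 4–6.
U+380DC → 4-byte form F0 B8 83 9C at offsets 7–10.
U+5500 → 3-byte form E5 94 80 at offsets 11–13.
Offset 12 falls in char 4's range; it's byte 2 of E5 94 80 = 0x94.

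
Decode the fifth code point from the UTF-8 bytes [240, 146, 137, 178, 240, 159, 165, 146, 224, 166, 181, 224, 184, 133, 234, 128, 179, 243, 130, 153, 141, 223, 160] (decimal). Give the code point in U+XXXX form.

Offset 0: leading byte 0xF0 = 11110000 → 4-byte char #1 = F0 92 89 B2.
Offset 4: leading byte 0xF0 = 11110000 → 4-byte char #2 = F0 9F A5 92.
Offset 8: leading byte 0xE0 = 11100000 → 3-byte char #3 = E0 A6 B5.
Offset 11: leading byte 0xE0 = 11100000 → 3-byte char #4 = E0 B8 85.
Offset 14: leading byte 0xEA = 11101010 → 3-byte char #5 = EA 80 B3.
Leading byte 0xEA = 11101010 matches 1110xxxx → 3-byte sequence.
Byte 1: 0xEA = 11101010, payload 1010 (4 bits).
Byte 2: 0x80 = 10000000 (10xxxxxx ✓), payload 000000.
Byte 3: 0xB3 = 10110011 (10xxxxxx ✓), payload 110011.
Concatenate: 1010000000110011 = 0xA033 (16 bits → U+A033).

U+A033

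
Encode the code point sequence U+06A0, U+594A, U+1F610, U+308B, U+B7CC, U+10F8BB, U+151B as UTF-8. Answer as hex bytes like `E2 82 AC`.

DA A0 E5 A5 8A F0 9F 98 90 E3 82 8B EB 9F 8C F4 8F A2 BB E1 94 9B

U+06A0: 2-byte form → DA A0.
U+594A: 3-byte form → E5 A5 8A.
U+1F610: 4-byte form → F0 9F 98 90.
U+308B: 3-byte form → E3 82 8B.
U+B7CC: 3-byte form → EB 9F 8C.
U+10F8BB: 4-byte form → F4 8F A2 BB.
U+151B: 3-byte form → E1 94 9B.
Concatenated (22 bytes): DA A0 E5 A5 8A F0 9F 98 90 E3 82 8B EB 9F 8C F4 8F A2 BB E1 94 9B.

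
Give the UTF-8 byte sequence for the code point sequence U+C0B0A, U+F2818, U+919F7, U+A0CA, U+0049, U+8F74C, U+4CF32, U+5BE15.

U+C0B0A: 4-byte form → F3 80 AC 8A.
U+F2818: 4-byte form → F3 B2 A0 98.
U+919F7: 4-byte form → F2 91 A7 B7.
U+A0CA: 3-byte form → EA 83 8A.
U+0049: 1-byte form → 49.
U+8F74C: 4-byte form → F2 8F 9D 8C.
U+4CF32: 4-byte form → F1 8C BC B2.
U+5BE15: 4-byte form → F1 9B B8 95.
Concatenated (28 bytes): F3 80 AC 8A F3 B2 A0 98 F2 91 A7 B7 EA 83 8A 49 F2 8F 9D 8C F1 8C BC B2 F1 9B B8 95.

F3 80 AC 8A F3 B2 A0 98 F2 91 A7 B7 EA 83 8A 49 F2 8F 9D 8C F1 8C BC B2 F1 9B B8 95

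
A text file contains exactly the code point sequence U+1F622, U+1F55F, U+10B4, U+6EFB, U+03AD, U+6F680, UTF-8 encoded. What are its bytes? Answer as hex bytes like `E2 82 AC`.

F0 9F 98 A2 F0 9F 95 9F E1 82 B4 E6 BB BB CE AD F1 AF 9A 80

U+1F622: 4-byte form → F0 9F 98 A2.
U+1F55F: 4-byte form → F0 9F 95 9F.
U+10B4: 3-byte form → E1 82 B4.
U+6EFB: 3-byte form → E6 BB BB.
U+03AD: 2-byte form → CE AD.
U+6F680: 4-byte form → F1 AF 9A 80.
Concatenated (20 bytes): F0 9F 98 A2 F0 9F 95 9F E1 82 B4 E6 BB BB CE AD F1 AF 9A 80.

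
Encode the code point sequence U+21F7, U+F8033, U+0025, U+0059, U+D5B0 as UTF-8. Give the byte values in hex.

E2 87 B7 F3 B8 80 B3 25 59 ED 96 B0

U+21F7: 3-byte form → E2 87 B7.
U+F8033: 4-byte form → F3 B8 80 B3.
U+0025: 1-byte form → 25.
U+0059: 1-byte form → 59.
U+D5B0: 3-byte form → ED 96 B0.
Concatenated (12 bytes): E2 87 B7 F3 B8 80 B3 25 59 ED 96 B0.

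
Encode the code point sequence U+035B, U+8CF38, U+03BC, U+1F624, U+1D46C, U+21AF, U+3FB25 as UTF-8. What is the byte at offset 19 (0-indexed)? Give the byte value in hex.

0xF0

U+035B → 2-byte form CD 9B at offsets 0–1.
U+8CF38 → 4-byte form F2 8C BC B8 at offsets 2–5.
U+03BC → 2-byte form CE BC at offsets 6–7.
U+1F624 → 4-byte form F0 9F 98 A4 at offsets 8–11.
U+1D46C → 4-byte form F0 9D 91 AC at offsets 12–15.
U+21AF → 3-byte form E2 86 AF at offsets 16–18.
U+3FB25 → 4-byte form F0 BF AC A5 at offsets 19–22.
Offset 19 falls in char 7's range; it's byte 1 of F0 BF AC A5 = 0xF0.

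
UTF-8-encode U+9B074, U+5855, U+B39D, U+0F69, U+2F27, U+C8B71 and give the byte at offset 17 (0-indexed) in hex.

U+9B074 → 4-byte form F2 9B 81 B4 at offsets 0–3.
U+5855 → 3-byte form E5 A1 95 at offsets 4–6.
U+B39D → 3-byte form EB 8E 9D at offsets 7–9.
U+0F69 → 3-byte form E0 BD A9 at offsets 10–12.
U+2F27 → 3-byte form E2 BC A7 at offsets 13–15.
U+C8B71 → 4-byte form F3 88 AD B1 at offsets 16–19.
Offset 17 falls in char 6's range; it's byte 2 of F3 88 AD B1 = 0x88.

0x88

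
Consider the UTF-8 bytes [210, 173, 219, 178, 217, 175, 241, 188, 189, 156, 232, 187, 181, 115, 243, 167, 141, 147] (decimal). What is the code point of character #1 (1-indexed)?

Offset 0: leading byte 0xD2 = 11010010 → 2-byte char #1 = D2 AD.
Leading byte 0xD2 = 11010010 matches 110xxxxx → 2-byte sequence.
Byte 1: 0xD2 = 11010010, payload 10010 (5 bits).
Byte 2: 0xAD = 10101101 (10xxxxxx ✓), payload 101101.
Concatenate: 10010101101 = 0x4AD (11 bits → U+04AD).

U+04AD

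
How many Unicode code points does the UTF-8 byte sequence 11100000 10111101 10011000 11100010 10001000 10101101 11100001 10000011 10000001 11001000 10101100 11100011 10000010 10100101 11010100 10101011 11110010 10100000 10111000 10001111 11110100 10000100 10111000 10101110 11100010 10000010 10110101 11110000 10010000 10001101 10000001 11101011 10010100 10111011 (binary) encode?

Byte at offset 0: 0xE0 = 11100000 → 3-byte char (#1). Advance 3.
Byte at offset 3: 0xE2 = 11100010 → 3-byte char (#2). Advance 3.
Byte at offset 6: 0xE1 = 11100001 → 3-byte char (#3). Advance 3.
Byte at offset 9: 0xC8 = 11001000 → 2-byte char (#4). Advance 2.
Byte at offset 11: 0xE3 = 11100011 → 3-byte char (#5). Advance 3.
Byte at offset 14: 0xD4 = 11010100 → 2-byte char (#6). Advance 2.
Byte at offset 16: 0xF2 = 11110010 → 4-byte char (#7). Advance 4.
Byte at offset 20: 0xF4 = 11110100 → 4-byte char (#8). Advance 4.
Byte at offset 24: 0xE2 = 11100010 → 3-byte char (#9). Advance 3.
Byte at offset 27: 0xF0 = 11110000 → 4-byte char (#10). Advance 4.
Byte at offset 31: 0xEB = 11101011 → 3-byte char (#11). Advance 3.
Reached end at offset 34 after 11 code points.

11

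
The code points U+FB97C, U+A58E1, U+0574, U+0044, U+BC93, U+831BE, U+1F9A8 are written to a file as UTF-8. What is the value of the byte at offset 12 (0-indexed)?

0xB2

U+FB97C → 4-byte form F3 BB A5 BC at offsets 0–3.
U+A58E1 → 4-byte form F2 A5 A3 A1 at offsets 4–7.
U+0574 → 2-byte form D5 B4 at offsets 8–9.
U+0044 → 1-byte form 44 at offsets 10–10.
U+BC93 → 3-byte form EB B2 93 at offsets 11–13.
Offset 12 falls in char 5's range; it's byte 2 of EB B2 93 = 0xB2.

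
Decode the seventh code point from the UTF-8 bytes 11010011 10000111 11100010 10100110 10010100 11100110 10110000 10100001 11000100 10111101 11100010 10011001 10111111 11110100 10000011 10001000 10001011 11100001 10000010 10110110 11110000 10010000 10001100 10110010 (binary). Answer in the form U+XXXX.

U+10B6

Offset 0: leading byte 0xD3 = 11010011 → 2-byte char #1 = D3 87.
Offset 2: leading byte 0xE2 = 11100010 → 3-byte char #2 = E2 A6 94.
Offset 5: leading byte 0xE6 = 11100110 → 3-byte char #3 = E6 B0 A1.
Offset 8: leading byte 0xC4 = 11000100 → 2-byte char #4 = C4 BD.
Offset 10: leading byte 0xE2 = 11100010 → 3-byte char #5 = E2 99 BF.
Offset 13: leading byte 0xF4 = 11110100 → 4-byte char #6 = F4 83 88 8B.
Offset 17: leading byte 0xE1 = 11100001 → 3-byte char #7 = E1 82 B6.
Leading byte 0xE1 = 11100001 matches 1110xxxx → 3-byte sequence.
Byte 1: 0xE1 = 11100001, payload 0001 (4 bits).
Byte 2: 0x82 = 10000010 (10xxxxxx ✓), payload 000010.
Byte 3: 0xB6 = 10110110 (10xxxxxx ✓), payload 110110.
Concatenate: 0001000010110110 = 0x10B6 (16 bits → U+10B6).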